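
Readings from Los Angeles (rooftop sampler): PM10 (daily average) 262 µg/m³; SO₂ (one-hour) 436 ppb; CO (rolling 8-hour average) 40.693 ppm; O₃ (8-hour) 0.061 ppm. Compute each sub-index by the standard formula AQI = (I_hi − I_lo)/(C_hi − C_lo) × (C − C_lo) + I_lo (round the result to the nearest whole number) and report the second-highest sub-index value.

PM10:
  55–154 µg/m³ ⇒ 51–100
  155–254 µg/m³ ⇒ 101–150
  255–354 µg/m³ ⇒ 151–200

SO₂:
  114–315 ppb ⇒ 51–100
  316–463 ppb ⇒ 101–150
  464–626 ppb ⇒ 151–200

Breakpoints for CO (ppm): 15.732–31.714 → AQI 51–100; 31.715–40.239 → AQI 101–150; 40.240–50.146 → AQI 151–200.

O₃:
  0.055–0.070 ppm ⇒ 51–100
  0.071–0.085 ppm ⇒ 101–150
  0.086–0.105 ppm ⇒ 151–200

PM10: 262 lies in 255–354, so I_lo=151, I_hi=200, C_lo=255, C_hi=354.
(200−151)/(354−255) × (262−255) + 151 = 49/99 × 7 + 151 ≈ 154.46 → 154.
SO₂ 436: bracket 316–463 → index 101–150; slope 49/147, offset 120.
AQI = 101 + 49/147·120 ≈ 141.00 ⇒ 141.
CO: 40.693 lies in 40.240–50.146, so I_lo=151, I_hi=200, C_lo=40.240, C_hi=50.146.
(200−151)/(50.146−40.240) × (40.693−40.240) + 151 = 49/9.906 × 0.453 + 151 ≈ 153.24 → 153.
O₃ 0.061: bracket 0.055–0.070 → index 51–100; slope 49/0.015, offset 0.006.
AQI = 51 + 49/0.015·0.006 ≈ 70.60 ⇒ 71.
Sub-indices: PM10→154, SO₂→141, CO→153, O₃→71. Ranked high→low: 154, 153, 141, 71. Second-highest sub-index = 153.

153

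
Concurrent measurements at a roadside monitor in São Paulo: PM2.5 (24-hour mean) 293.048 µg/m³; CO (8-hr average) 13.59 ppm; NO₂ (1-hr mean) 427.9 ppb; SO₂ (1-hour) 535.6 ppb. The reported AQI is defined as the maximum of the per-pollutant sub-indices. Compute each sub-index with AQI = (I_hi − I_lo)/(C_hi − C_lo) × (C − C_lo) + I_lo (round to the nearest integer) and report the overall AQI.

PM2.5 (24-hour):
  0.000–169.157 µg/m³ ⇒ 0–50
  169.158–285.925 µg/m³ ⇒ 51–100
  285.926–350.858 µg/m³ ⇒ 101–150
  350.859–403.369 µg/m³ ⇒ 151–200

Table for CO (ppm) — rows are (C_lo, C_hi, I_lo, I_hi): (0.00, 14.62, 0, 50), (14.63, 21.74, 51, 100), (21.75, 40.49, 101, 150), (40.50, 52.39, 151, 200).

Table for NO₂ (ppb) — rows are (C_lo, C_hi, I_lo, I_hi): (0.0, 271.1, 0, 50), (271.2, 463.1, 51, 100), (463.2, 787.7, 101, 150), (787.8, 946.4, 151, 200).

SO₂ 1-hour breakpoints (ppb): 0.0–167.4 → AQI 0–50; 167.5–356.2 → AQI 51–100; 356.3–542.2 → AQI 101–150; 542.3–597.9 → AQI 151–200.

148

PM2.5: 293.048 lies in 285.926–350.858, so I_lo=101, I_hi=150, C_lo=285.926, C_hi=350.858.
(150−101)/(350.858−285.926) × (293.048−285.926) + 101 = 49/64.932 × 7.122 + 101 ≈ 106.37 → 106.
CO: row 0.00–14.62 (AQI 0–50). (50−0)·(13.59−0.00)/(14.62−0.00) + 0 = 50·13.59/14.62 + 0 ≈ 46.48 → 46.
NO₂: 427.9 lies in 271.2–463.1, so I_lo=51, I_hi=100, C_lo=271.2, C_hi=463.1.
(100−51)/(463.1−271.2) × (427.9−271.2) + 51 = 49/191.9 × 156.7 + 51 ≈ 91.01 → 91.
SO₂: row 356.3–542.2 (AQI 101–150). (150−101)·(535.6−356.3)/(542.2−356.3) + 101 = 49·179.3/185.9 + 101 ≈ 148.26 → 148.
Sub-indices: PM2.5→106, CO→46, NO₂→91, SO₂→148. Overall AQI = max = 148; dominant pollutant is SO₂.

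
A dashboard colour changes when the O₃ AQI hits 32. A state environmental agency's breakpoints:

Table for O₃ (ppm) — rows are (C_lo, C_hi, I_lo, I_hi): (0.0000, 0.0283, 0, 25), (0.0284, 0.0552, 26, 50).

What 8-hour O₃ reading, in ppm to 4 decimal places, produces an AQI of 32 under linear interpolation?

AQI 32 lies in the 26–50 band, which corresponds to 0.0284–0.0552 ppm.
C = 0.0284 + (32−26)×(0.0552−0.0284)/(50−26) = 0.0284 + 6×0.0268/24 ≈ 0.035100 ppm → 0.0351 ppm to 4 dp.

0.0351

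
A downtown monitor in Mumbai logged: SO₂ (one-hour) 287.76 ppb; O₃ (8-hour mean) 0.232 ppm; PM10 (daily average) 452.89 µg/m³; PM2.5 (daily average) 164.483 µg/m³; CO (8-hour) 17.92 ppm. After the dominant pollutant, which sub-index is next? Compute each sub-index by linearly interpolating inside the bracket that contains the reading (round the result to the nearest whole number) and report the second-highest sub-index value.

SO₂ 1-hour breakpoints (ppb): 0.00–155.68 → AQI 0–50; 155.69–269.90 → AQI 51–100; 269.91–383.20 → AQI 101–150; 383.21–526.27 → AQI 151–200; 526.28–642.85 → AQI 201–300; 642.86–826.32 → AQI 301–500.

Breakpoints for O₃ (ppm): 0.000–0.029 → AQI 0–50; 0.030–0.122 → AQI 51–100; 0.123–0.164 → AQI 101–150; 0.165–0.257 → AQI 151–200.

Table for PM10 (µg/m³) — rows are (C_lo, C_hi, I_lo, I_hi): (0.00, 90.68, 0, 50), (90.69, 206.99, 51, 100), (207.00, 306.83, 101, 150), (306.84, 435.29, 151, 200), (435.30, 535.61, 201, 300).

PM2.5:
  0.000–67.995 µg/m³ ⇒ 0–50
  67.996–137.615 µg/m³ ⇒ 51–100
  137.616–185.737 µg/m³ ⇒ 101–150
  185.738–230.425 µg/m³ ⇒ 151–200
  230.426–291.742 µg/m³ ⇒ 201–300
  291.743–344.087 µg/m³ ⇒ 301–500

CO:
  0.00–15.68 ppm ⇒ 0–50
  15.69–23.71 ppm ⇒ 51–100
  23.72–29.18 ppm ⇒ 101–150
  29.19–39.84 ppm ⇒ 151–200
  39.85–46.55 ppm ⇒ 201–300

SO₂: 287.76 ∈ [269.91, 383.20] ↔ index [101, 150].
101 + (287.76−269.91)·(150−101)/(383.20−269.91) = 101 + 17.85·49/113.29 ≈ 108.72, so AQI = 109.
O₃ 0.232: bracket 0.165–0.257 → index 151–200; slope 49/0.092, offset 0.067.
AQI = 151 + 49/0.092·0.067 ≈ 186.68 ⇒ 187.
PM10 452.89: bracket 435.30–535.61 → index 201–300; slope 99/100.31, offset 17.59.
AQI = 201 + 99/100.31·17.59 ≈ 218.36 ⇒ 218.
PM2.5 164.483: bracket 137.616–185.737 → index 101–150; slope 49/48.121, offset 26.867.
AQI = 101 + 49/48.121·26.867 ≈ 128.36 ⇒ 128.
CO 17.92: bracket 15.69–23.71 → index 51–100; slope 49/8.02, offset 2.23.
AQI = 51 + 49/8.02·2.23 ≈ 64.62 ⇒ 65.
Sub-indices: SO₂→109, O₃→187, PM10→218, PM2.5→128, CO→65. Ranked high→low: 218, 187, 128, 109, 65. Second-highest sub-index = 187.

187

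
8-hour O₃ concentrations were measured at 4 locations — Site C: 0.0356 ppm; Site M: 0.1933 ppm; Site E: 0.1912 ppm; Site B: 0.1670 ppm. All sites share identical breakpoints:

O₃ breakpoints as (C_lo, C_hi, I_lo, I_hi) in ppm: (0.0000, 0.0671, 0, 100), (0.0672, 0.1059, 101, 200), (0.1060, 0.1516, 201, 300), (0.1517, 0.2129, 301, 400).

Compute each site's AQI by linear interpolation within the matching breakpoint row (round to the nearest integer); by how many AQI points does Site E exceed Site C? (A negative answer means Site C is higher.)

Site C 0.0356: bracket 0.0000–0.0671 → index 0–100; slope 100/0.0671, offset 0.0356.
AQI = 0 + 100/0.0671·0.0356 ≈ 53.06 ⇒ 53.
Site M: 0.1933 ∈ [0.1517, 0.2129] ↔ index [301, 400].
301 + (0.1933−0.1517)·(400−301)/(0.2129−0.1517) = 301 + 0.0416·99/0.0612 ≈ 368.29, so AQI = 368.
Site E: 0.1912 ∈ [0.1517, 0.2129] ↔ index [301, 400].
301 + (0.1912−0.1517)·(400−301)/(0.2129−0.1517) = 301 + 0.0395·99/0.0612 ≈ 364.90, so AQI = 365.
Site B 0.1670: bracket 0.1517–0.2129 → index 301–400; slope 99/0.0612, offset 0.0153.
AQI = 301 + 99/0.0612·0.0153 ≈ 325.75 ⇒ 326.
AQIs: Site C=53, Site M=368, Site E=365, Site B=326. Site E (365) − Site C (53) = 312.

312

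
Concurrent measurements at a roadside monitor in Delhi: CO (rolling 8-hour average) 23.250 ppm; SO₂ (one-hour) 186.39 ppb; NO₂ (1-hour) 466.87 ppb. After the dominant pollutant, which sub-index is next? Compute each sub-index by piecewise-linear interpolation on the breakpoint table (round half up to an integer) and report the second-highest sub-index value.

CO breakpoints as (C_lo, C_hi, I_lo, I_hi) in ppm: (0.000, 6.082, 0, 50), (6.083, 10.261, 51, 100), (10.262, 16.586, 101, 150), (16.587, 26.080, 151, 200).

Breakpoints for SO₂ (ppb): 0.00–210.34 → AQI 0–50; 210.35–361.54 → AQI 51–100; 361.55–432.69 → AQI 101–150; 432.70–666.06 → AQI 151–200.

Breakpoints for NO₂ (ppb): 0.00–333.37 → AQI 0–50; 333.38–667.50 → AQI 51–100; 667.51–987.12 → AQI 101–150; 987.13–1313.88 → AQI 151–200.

CO: 23.250 ∈ [16.587, 26.080] ↔ index [151, 200].
151 + (23.250−16.587)·(200−151)/(26.080−16.587) = 151 + 6.663·49/9.493 ≈ 185.39, so AQI = 185.
SO₂: 186.39 lies in 0.00–210.34, so I_lo=0, I_hi=50, C_lo=0.00, C_hi=210.34.
(50−0)/(210.34−0.00) × (186.39−0.00) + 0 = 50/210.34 × 186.39 + 0 ≈ 44.31 → 44.
NO₂: 466.87 lies in 333.38–667.50, so I_lo=51, I_hi=100, C_lo=333.38, C_hi=667.50.
(100−51)/(667.50−333.38) × (466.87−333.38) + 51 = 49/334.12 × 133.49 + 51 ≈ 70.58 → 71.
Sub-indices: CO→185, SO₂→44, NO₂→71. Ranked high→low: 185, 71, 44. Second-highest sub-index = 71.

71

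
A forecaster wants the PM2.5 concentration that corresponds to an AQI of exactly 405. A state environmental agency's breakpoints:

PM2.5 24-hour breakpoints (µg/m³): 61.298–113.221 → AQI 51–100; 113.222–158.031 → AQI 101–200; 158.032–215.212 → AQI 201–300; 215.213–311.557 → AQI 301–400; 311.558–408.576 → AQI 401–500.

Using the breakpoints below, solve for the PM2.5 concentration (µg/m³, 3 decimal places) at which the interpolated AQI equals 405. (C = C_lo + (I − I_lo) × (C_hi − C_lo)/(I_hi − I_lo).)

315.478

AQI 405 lies in the 401–500 band, which corresponds to 311.558–408.576 µg/m³.
C = 311.558 + (405−401)×(408.576−311.558)/(500−401) = 311.558 + 4×97.018/99 ≈ 315.47792 µg/m³ → 315.478 µg/m³ to 3 dp.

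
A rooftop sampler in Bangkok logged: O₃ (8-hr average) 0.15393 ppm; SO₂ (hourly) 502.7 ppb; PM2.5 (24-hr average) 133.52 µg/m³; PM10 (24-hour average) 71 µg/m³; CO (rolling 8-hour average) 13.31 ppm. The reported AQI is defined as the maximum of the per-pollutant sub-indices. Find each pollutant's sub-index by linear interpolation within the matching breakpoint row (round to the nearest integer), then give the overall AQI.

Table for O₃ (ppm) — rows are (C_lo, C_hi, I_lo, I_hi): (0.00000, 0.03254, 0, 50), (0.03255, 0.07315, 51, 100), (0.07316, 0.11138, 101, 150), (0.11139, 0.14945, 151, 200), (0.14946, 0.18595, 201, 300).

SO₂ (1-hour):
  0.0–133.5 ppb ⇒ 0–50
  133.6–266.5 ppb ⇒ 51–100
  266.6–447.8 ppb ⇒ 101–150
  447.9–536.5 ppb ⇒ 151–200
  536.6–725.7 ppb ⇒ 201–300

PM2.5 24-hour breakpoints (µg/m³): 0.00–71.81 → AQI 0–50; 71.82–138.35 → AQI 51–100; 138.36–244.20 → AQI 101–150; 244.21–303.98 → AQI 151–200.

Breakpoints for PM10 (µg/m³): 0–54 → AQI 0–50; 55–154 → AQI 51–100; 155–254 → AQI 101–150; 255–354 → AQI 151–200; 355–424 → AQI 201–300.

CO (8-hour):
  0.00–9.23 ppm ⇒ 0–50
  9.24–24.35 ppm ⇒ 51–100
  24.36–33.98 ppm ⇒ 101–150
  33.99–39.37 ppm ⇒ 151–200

213

O₃: 0.15393 ∈ [0.14946, 0.18595] ↔ index [201, 300].
201 + (0.15393−0.14946)·(300−201)/(0.18595−0.14946) = 201 + 0.00447·99/0.03649 ≈ 213.13, so AQI = 213.
SO₂: row 447.9–536.5 (AQI 151–200). (200−151)·(502.7−447.9)/(536.5−447.9) + 151 = 49·54.8/88.6 + 151 ≈ 181.31 → 181.
PM2.5: row 71.82–138.35 (AQI 51–100). (100−51)·(133.52−71.82)/(138.35−71.82) + 51 = 49·61.70/66.53 + 51 ≈ 96.44 → 96.
PM10 71: bracket 55–154 → index 51–100; slope 49/99, offset 16.
AQI = 51 + 49/99·16 ≈ 58.92 ⇒ 59.
CO: 13.31 lies in 9.24–24.35, so I_lo=51, I_hi=100, C_lo=9.24, C_hi=24.35.
(100−51)/(24.35−9.24) × (13.31−9.24) + 51 = 49/15.11 × 4.07 + 51 ≈ 64.20 → 64.
Sub-indices: O₃→213, SO₂→181, PM2.5→96, PM10→59, CO→64. Overall AQI = max = 213; dominant pollutant is O₃.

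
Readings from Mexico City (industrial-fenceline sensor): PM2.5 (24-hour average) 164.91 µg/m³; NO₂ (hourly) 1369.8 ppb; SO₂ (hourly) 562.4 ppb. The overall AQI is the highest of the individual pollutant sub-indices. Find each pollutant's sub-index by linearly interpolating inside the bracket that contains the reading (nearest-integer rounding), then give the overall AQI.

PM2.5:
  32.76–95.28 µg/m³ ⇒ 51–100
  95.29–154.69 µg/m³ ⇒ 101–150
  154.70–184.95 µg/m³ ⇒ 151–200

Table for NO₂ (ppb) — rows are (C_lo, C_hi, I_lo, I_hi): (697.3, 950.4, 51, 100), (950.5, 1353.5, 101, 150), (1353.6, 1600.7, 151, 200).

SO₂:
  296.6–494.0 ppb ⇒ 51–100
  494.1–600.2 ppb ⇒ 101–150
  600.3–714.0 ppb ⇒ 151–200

PM2.5: 164.91 ∈ [154.70, 184.95] ↔ index [151, 200].
151 + (164.91−154.70)·(200−151)/(184.95−154.70) = 151 + 10.21·49/30.25 ≈ 167.54, so AQI = 168.
NO₂ 1369.8: bracket 1353.6–1600.7 → index 151–200; slope 49/247.1, offset 16.2.
AQI = 151 + 49/247.1·16.2 ≈ 154.21 ⇒ 154.
SO₂: 562.4 ∈ [494.1, 600.2] ↔ index [101, 150].
101 + (562.4−494.1)·(150−101)/(600.2−494.1) = 101 + 68.3·49/106.1 ≈ 132.54, so AQI = 133.
Sub-indices: PM2.5→168, NO₂→154, SO₂→133. Overall AQI = max = 168; dominant pollutant is PM2.5.

168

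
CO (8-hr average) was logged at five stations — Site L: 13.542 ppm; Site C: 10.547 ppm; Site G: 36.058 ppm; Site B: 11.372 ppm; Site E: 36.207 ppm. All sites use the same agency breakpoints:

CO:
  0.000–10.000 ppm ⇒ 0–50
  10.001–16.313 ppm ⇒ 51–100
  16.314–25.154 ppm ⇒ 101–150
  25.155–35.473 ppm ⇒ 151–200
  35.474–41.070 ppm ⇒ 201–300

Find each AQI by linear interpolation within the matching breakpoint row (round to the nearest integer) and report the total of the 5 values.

620

Site L 13.542: bracket 10.001–16.313 → index 51–100; slope 49/6.312, offset 3.541.
AQI = 51 + 49/6.312·3.541 ≈ 78.49 ⇒ 78.
Site C 10.547: bracket 10.001–16.313 → index 51–100; slope 49/6.312, offset 0.546.
AQI = 51 + 49/6.312·0.546 ≈ 55.24 ⇒ 55.
Site G: row 35.474–41.070 (AQI 201–300). (300−201)·(36.058−35.474)/(41.070−35.474) + 201 = 99·0.584/5.596 + 201 ≈ 211.33 → 211.
Site B 11.372: bracket 10.001–16.313 → index 51–100; slope 49/6.312, offset 1.371.
AQI = 51 + 49/6.312·1.371 ≈ 61.64 ⇒ 62.
Site E: 36.207 lies in 35.474–41.070, so I_lo=201, I_hi=300, C_lo=35.474, C_hi=41.070.
(300−201)/(41.070−35.474) × (36.207−35.474) + 201 = 99/5.596 × 0.733 + 201 ≈ 213.97 → 214.
AQIs: Site L=78, Site C=55, Site G=211, Site B=62, Site E=214. Sum = 78 + 55 + 211 + 62 + 214 = 620.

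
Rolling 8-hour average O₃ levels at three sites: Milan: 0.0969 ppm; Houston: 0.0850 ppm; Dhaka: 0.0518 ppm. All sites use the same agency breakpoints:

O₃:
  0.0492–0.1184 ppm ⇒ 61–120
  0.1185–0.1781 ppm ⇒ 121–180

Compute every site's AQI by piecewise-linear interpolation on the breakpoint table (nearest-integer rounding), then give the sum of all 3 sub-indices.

Milan: 0.0969 lies in 0.0492–0.1184, so I_lo=61, I_hi=120, C_lo=0.0492, C_hi=0.1184.
(120−61)/(0.1184−0.0492) × (0.0969−0.0492) + 61 = 59/0.0692 × 0.0477 + 61 ≈ 101.67 → 102.
Houston: 0.0850 ∈ [0.0492, 0.1184] ↔ index [61, 120].
61 + (0.0850−0.0492)·(120−61)/(0.1184−0.0492) = 61 + 0.0358·59/0.0692 ≈ 91.52, so AQI = 92.
Dhaka: 0.0518 lies in 0.0492–0.1184, so I_lo=61, I_hi=120, C_lo=0.0492, C_hi=0.1184.
(120−61)/(0.1184−0.0492) × (0.0518−0.0492) + 61 = 59/0.0692 × 0.0026 + 61 ≈ 63.22 → 63.
AQIs: Milan=102, Houston=92, Dhaka=63. Sum = 102 + 92 + 63 = 257.

257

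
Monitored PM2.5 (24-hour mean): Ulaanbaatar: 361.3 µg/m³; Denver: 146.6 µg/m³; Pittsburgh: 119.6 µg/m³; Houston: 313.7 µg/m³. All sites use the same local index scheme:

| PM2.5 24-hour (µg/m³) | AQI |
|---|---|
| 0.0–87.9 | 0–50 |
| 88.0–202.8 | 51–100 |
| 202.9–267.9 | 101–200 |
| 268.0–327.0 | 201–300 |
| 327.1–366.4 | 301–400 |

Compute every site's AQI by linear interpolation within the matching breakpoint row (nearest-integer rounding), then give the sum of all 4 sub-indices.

Ulaanbaatar: 361.3 ∈ [327.1, 366.4] ↔ index [301, 400].
301 + (361.3−327.1)·(400−301)/(366.4−327.1) = 301 + 34.2·99/39.3 ≈ 387.15, so AQI = 387.
Denver: row 88.0–202.8 (AQI 51–100). (100−51)·(146.6−88.0)/(202.8−88.0) + 51 = 49·58.6/114.8 + 51 ≈ 76.01 → 76.
Pittsburgh 119.6: bracket 88.0–202.8 → index 51–100; slope 49/114.8, offset 31.6.
AQI = 51 + 49/114.8·31.6 ≈ 64.49 ⇒ 64.
Houston: row 268.0–327.0 (AQI 201–300). (300−201)·(313.7−268.0)/(327.0−268.0) + 201 = 99·45.7/59.0 + 201 ≈ 277.68 → 278.
AQIs: Ulaanbaatar=387, Denver=76, Pittsburgh=64, Houston=278. Sum = 387 + 76 + 64 + 278 = 805.

805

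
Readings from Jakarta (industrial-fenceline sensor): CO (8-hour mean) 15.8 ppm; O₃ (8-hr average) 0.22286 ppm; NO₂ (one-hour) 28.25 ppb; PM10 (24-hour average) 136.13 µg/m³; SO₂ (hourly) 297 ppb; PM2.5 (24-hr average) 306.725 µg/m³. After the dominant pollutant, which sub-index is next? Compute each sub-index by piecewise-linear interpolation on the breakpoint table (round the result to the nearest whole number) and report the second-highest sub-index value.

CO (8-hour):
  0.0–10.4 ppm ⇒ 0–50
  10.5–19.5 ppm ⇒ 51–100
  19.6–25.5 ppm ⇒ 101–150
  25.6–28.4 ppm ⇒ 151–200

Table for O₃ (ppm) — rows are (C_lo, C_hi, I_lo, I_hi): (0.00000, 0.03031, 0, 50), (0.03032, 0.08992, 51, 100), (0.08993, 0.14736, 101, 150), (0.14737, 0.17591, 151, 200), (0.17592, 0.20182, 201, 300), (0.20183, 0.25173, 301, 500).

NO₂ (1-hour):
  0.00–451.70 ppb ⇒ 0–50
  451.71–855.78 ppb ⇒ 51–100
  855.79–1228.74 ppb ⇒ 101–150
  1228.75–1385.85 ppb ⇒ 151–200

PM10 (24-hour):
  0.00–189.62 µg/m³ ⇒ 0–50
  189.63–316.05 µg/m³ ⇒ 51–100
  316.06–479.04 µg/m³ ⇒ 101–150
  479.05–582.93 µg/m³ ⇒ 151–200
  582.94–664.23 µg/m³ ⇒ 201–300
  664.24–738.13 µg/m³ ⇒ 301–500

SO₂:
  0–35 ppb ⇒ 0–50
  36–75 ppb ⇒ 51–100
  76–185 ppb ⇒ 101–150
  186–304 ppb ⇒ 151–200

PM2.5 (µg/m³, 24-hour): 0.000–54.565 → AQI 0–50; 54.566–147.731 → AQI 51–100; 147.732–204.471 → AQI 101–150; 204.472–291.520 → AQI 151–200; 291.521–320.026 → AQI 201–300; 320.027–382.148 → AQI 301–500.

CO: 15.8 lies in 10.5–19.5, so I_lo=51, I_hi=100, C_lo=10.5, C_hi=19.5.
(100−51)/(19.5−10.5) × (15.8−10.5) + 51 = 49/9.0 × 5.3 + 51 ≈ 79.86 → 80.
O₃: 0.22286 ∈ [0.20183, 0.25173] ↔ index [301, 500].
301 + (0.22286−0.20183)·(500−301)/(0.25173−0.20183) = 301 + 0.02103·199/0.04990 ≈ 384.87, so AQI = 385.
NO₂: 28.25 lies in 0.00–451.70, so I_lo=0, I_hi=50, C_lo=0.00, C_hi=451.70.
(50−0)/(451.70−0.00) × (28.25−0.00) + 0 = 50/451.70 × 28.25 + 0 ≈ 3.13 → 3.
PM10 136.13: bracket 0.00–189.62 → index 0–50; slope 50/189.62, offset 136.13.
AQI = 0 + 50/189.62·136.13 ≈ 35.90 ⇒ 36.
SO₂ 297: bracket 186–304 → index 151–200; slope 49/118, offset 111.
AQI = 151 + 49/118·111 ≈ 197.09 ⇒ 197.
PM2.5: 306.725 lies in 291.521–320.026, so I_lo=201, I_hi=300, C_lo=291.521, C_hi=320.026.
(300−201)/(320.026−291.521) × (306.725−291.521) + 201 = 99/28.505 × 15.204 + 201 ≈ 253.80 → 254.
Sub-indices: CO→80, O₃→385, NO₂→3, PM10→36, SO₂→197, PM2.5→254. Ranked high→low: 385, 254, 197, 80, 36, 3. Second-highest sub-index = 254.

254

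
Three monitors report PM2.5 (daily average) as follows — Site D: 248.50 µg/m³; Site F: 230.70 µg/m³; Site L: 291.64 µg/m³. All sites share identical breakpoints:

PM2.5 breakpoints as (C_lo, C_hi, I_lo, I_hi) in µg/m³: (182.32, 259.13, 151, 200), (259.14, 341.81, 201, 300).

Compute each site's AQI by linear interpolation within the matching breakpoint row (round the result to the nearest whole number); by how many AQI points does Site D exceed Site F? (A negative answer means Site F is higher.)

11

Site D 248.50: bracket 182.32–259.13 → index 151–200; slope 49/76.81, offset 66.18.
AQI = 151 + 49/76.81·66.18 ≈ 193.22 ⇒ 193.
Site F 230.70: bracket 182.32–259.13 → index 151–200; slope 49/76.81, offset 48.38.
AQI = 151 + 49/76.81·48.38 ≈ 181.86 ⇒ 182.
Site L: 291.64 lies in 259.14–341.81, so I_lo=201, I_hi=300, C_lo=259.14, C_hi=341.81.
(300−201)/(341.81−259.14) × (291.64−259.14) + 201 = 99/82.67 × 32.50 + 201 ≈ 239.92 → 240.
AQIs: Site D=193, Site F=182, Site L=240. Site D (193) − Site F (182) = 11.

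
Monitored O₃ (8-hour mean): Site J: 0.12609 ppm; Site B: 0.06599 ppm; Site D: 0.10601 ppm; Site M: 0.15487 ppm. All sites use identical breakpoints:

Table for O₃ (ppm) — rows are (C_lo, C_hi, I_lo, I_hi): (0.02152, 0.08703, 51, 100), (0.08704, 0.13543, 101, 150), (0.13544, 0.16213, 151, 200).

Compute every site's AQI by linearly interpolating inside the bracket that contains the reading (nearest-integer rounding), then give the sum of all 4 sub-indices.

Site J: row 0.08704–0.13543 (AQI 101–150). (150−101)·(0.12609−0.08704)/(0.13543−0.08704) + 101 = 49·0.03905/0.04839 + 101 ≈ 140.54 → 141.
Site B 0.06599: bracket 0.02152–0.08703 → index 51–100; slope 49/0.06551, offset 0.04447.
AQI = 51 + 49/0.06551·0.04447 ≈ 84.26 ⇒ 84.
Site D 0.10601: bracket 0.08704–0.13543 → index 101–150; slope 49/0.04839, offset 0.01897.
AQI = 101 + 49/0.04839·0.01897 ≈ 120.21 ⇒ 120.
Site M 0.15487: bracket 0.13544–0.16213 → index 151–200; slope 49/0.02669, offset 0.01943.
AQI = 151 + 49/0.02669·0.01943 ≈ 186.67 ⇒ 187.
AQIs: Site J=141, Site B=84, Site D=120, Site M=187. Sum = 141 + 84 + 120 + 187 = 532.

532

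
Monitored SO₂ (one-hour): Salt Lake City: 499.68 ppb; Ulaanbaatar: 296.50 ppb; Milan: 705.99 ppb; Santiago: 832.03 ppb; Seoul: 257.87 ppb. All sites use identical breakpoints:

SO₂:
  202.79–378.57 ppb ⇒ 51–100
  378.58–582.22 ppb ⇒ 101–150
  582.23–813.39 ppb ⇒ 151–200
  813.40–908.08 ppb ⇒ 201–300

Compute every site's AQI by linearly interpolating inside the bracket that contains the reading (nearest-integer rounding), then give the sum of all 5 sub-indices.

Salt Lake City: row 378.58–582.22 (AQI 101–150). (150−101)·(499.68−378.58)/(582.22−378.58) + 101 = 49·121.10/203.64 + 101 ≈ 130.14 → 130.
Ulaanbaatar: 296.50 lies in 202.79–378.57, so I_lo=51, I_hi=100, C_lo=202.79, C_hi=378.57.
(100−51)/(378.57−202.79) × (296.50−202.79) + 51 = 49/175.78 × 93.71 + 51 ≈ 77.12 → 77.
Milan: 705.99 lies in 582.23–813.39, so I_lo=151, I_hi=200, C_lo=582.23, C_hi=813.39.
(200−151)/(813.39−582.23) × (705.99−582.23) + 151 = 49/231.16 × 123.76 + 151 ≈ 177.23 → 177.
Santiago 832.03: bracket 813.40–908.08 → index 201–300; slope 99/94.68, offset 18.63.
AQI = 201 + 99/94.68·18.63 ≈ 220.48 ⇒ 220.
Seoul 257.87: bracket 202.79–378.57 → index 51–100; slope 49/175.78, offset 55.08.
AQI = 51 + 49/175.78·55.08 ≈ 66.35 ⇒ 66.
AQIs: Salt Lake City=130, Ulaanbaatar=77, Milan=177, Santiago=220, Seoul=66. Sum = 130 + 77 + 177 + 220 + 66 = 670.

670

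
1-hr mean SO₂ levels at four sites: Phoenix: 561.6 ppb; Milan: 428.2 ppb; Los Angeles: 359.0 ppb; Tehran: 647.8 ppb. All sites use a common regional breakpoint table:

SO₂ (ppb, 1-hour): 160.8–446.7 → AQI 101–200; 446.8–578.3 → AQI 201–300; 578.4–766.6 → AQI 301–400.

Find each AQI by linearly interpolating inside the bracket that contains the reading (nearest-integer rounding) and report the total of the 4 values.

989

Phoenix: 561.6 lies in 446.8–578.3, so I_lo=201, I_hi=300, C_lo=446.8, C_hi=578.3.
(300−201)/(578.3−446.8) × (561.6−446.8) + 201 = 99/131.5 × 114.8 + 201 ≈ 287.43 → 287.
Milan: row 160.8–446.7 (AQI 101–200). (200−101)·(428.2−160.8)/(446.7−160.8) + 101 = 99·267.4/285.9 + 101 ≈ 193.59 → 194.
Los Angeles: 359.0 lies in 160.8–446.7, so I_lo=101, I_hi=200, C_lo=160.8, C_hi=446.7.
(200−101)/(446.7−160.8) × (359.0−160.8) + 101 = 99/285.9 × 198.2 + 101 ≈ 169.63 → 170.
Tehran: 647.8 lies in 578.4–766.6, so I_lo=301, I_hi=400, C_lo=578.4, C_hi=766.6.
(400−301)/(766.6−578.4) × (647.8−578.4) + 301 = 99/188.2 × 69.4 + 301 ≈ 337.51 → 338.
AQIs: Phoenix=287, Milan=194, Los Angeles=170, Tehran=338. Sum = 287 + 194 + 170 + 338 = 989.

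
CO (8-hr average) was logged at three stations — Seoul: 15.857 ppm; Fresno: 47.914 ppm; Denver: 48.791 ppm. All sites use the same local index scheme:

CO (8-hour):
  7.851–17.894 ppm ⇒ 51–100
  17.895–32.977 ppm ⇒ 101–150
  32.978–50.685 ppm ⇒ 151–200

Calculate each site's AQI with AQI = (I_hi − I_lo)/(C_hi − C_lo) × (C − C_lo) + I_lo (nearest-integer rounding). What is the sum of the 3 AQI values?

477

Seoul: 15.857 lies in 7.851–17.894, so I_lo=51, I_hi=100, C_lo=7.851, C_hi=17.894.
(100−51)/(17.894−7.851) × (15.857−7.851) + 51 = 49/10.043 × 8.006 + 51 ≈ 90.06 → 90.
Fresno: 47.914 ∈ [32.978, 50.685] ↔ index [151, 200].
151 + (47.914−32.978)·(200−151)/(50.685−32.978) = 151 + 14.936·49/17.707 ≈ 192.33, so AQI = 192.
Denver: row 32.978–50.685 (AQI 151–200). (200−151)·(48.791−32.978)/(50.685−32.978) + 151 = 49·15.813/17.707 + 151 ≈ 194.76 → 195.
AQIs: Seoul=90, Fresno=192, Denver=195. Sum = 90 + 192 + 195 = 477.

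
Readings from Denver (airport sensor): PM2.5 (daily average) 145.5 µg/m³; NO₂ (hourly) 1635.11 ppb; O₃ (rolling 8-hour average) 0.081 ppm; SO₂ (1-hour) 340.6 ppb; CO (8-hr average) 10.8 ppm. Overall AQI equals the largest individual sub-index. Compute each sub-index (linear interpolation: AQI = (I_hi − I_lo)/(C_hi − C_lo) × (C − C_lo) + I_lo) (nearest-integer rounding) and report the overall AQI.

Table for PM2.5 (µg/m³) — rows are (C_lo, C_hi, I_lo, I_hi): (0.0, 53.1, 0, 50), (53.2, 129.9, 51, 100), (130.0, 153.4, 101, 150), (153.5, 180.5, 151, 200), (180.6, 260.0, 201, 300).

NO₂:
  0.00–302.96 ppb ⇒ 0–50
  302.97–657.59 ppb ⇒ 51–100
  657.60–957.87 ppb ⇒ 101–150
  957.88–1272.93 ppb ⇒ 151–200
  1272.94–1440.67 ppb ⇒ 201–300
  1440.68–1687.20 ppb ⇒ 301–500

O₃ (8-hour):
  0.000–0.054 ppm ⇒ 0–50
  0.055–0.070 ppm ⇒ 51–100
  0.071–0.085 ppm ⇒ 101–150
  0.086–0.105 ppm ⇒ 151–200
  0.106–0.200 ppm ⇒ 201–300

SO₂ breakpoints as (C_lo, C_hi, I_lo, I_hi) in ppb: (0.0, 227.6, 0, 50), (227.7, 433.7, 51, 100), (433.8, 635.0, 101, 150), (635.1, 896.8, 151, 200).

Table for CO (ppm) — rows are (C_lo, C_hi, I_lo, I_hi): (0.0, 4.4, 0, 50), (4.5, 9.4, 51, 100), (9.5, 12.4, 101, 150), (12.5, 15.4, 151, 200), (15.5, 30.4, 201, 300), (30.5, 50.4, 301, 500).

PM2.5 145.5: bracket 130.0–153.4 → index 101–150; slope 49/23.4, offset 15.5.
AQI = 101 + 49/23.4·15.5 ≈ 133.46 ⇒ 133.
NO₂ 1635.11: bracket 1440.68–1687.20 → index 301–500; slope 199/246.52, offset 194.43.
AQI = 301 + 199/246.52·194.43 ≈ 457.95 ⇒ 458.
O₃ 0.081: bracket 0.071–0.085 → index 101–150; slope 49/0.014, offset 0.010.
AQI = 101 + 49/0.014·0.010 ≈ 136.00 ⇒ 136.
SO₂: 340.6 lies in 227.7–433.7, so I_lo=51, I_hi=100, C_lo=227.7, C_hi=433.7.
(100−51)/(433.7−227.7) × (340.6−227.7) + 51 = 49/206.0 × 112.9 + 51 ≈ 77.85 → 78.
CO: 10.8 lies in 9.5–12.4, so I_lo=101, I_hi=150, C_lo=9.5, C_hi=12.4.
(150−101)/(12.4−9.5) × (10.8−9.5) + 101 = 49/2.9 × 1.3 + 101 ≈ 122.97 → 123.
Sub-indices: PM2.5→133, NO₂→458, O₃→136, SO₂→78, CO→123. Overall AQI = max = 458; dominant pollutant is NO₂.
AQI 458: Hazardous.

458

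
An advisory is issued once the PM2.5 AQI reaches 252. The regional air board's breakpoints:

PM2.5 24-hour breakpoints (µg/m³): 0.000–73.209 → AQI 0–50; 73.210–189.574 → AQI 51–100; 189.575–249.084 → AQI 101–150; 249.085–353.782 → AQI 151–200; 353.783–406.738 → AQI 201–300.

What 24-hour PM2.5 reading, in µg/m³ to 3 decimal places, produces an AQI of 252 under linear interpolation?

AQI 252 lies in the 201–300 band, which corresponds to 353.783–406.738 µg/m³.
C = 353.783 + (252−201)×(406.738−353.783)/(300−201) = 353.783 + 51×52.955/99 ≈ 381.06285 µg/m³ → 381.063 µg/m³ to 3 dp.

381.063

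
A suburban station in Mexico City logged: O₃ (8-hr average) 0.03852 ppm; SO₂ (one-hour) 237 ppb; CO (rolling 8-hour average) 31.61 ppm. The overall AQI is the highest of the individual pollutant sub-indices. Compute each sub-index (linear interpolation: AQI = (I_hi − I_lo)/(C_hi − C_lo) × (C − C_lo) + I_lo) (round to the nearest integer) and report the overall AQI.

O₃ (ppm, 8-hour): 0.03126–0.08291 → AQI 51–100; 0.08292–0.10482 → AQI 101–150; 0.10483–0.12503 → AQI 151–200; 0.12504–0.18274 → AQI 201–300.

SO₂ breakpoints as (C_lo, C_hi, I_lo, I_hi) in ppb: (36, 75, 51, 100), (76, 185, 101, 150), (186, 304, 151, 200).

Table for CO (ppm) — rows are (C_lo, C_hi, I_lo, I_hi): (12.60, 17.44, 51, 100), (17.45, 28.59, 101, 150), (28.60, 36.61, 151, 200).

172

O₃: 0.03852 lies in 0.03126–0.08291, so I_lo=51, I_hi=100, C_lo=0.03126, C_hi=0.08291.
(100−51)/(0.08291−0.03126) × (0.03852−0.03126) + 51 = 49/0.05165 × 0.00726 + 51 ≈ 57.89 → 58.
SO₂: 237 ∈ [186, 304] ↔ index [151, 200].
151 + (237−186)·(200−151)/(304−186) = 151 + 51·49/118 ≈ 172.18, so AQI = 172.
CO: 31.61 lies in 28.60–36.61, so I_lo=151, I_hi=200, C_lo=28.60, C_hi=36.61.
(200−151)/(36.61−28.60) × (31.61−28.60) + 151 = 49/8.01 × 3.01 + 151 ≈ 169.41 → 169.
Sub-indices: O₃→58, SO₂→172, CO→169. Overall AQI = max = 172; dominant pollutant is SO₂.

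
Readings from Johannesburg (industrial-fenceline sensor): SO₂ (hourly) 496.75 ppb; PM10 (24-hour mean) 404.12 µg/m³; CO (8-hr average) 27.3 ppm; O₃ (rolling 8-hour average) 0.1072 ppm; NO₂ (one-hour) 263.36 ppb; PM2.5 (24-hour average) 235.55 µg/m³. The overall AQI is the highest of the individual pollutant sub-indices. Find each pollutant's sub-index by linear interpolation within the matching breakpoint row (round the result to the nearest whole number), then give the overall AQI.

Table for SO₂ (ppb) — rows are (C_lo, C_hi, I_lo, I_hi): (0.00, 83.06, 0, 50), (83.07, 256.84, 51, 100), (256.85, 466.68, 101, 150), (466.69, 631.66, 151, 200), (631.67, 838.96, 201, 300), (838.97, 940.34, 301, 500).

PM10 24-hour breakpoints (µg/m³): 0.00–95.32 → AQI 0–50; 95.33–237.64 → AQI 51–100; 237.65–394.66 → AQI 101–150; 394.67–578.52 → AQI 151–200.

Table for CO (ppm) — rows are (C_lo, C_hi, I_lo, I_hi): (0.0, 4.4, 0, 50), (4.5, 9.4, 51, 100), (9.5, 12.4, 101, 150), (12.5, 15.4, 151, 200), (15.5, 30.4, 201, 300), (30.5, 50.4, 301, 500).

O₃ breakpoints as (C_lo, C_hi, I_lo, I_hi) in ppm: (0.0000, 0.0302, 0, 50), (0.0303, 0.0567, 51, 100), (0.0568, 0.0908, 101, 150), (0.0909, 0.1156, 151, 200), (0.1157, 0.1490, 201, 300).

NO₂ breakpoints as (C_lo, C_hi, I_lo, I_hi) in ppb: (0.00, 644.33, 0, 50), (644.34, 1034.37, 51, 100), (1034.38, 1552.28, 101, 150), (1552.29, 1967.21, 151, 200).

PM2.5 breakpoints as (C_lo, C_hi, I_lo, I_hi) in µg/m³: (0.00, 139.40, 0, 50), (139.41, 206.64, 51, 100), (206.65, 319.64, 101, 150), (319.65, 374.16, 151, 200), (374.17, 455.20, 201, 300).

279

SO₂: row 466.69–631.66 (AQI 151–200). (200−151)·(496.75−466.69)/(631.66−466.69) + 151 = 49·30.06/164.97 + 151 ≈ 159.93 → 160.
PM10 404.12: bracket 394.67–578.52 → index 151–200; slope 49/183.85, offset 9.45.
AQI = 151 + 49/183.85·9.45 ≈ 153.52 ⇒ 154.
CO: row 15.5–30.4 (AQI 201–300). (300−201)·(27.3−15.5)/(30.4−15.5) + 201 = 99·11.8/14.9 + 201 ≈ 279.40 → 279.
O₃ 0.1072: bracket 0.0909–0.1156 → index 151–200; slope 49/0.0247, offset 0.0163.
AQI = 151 + 49/0.0247·0.0163 ≈ 183.34 ⇒ 183.
NO₂: row 0.00–644.33 (AQI 0–50). (50−0)·(263.36−0.00)/(644.33−0.00) + 0 = 50·263.36/644.33 + 0 ≈ 20.44 → 20.
PM2.5: 235.55 ∈ [206.65, 319.64] ↔ index [101, 150].
101 + (235.55−206.65)·(150−101)/(319.64−206.65) = 101 + 28.90·49/112.99 ≈ 113.53, so AQI = 114.
Sub-indices: SO₂→160, PM10→154, CO→279, O₃→183, NO₂→20, PM2.5→114. Overall AQI = max = 279; dominant pollutant is CO.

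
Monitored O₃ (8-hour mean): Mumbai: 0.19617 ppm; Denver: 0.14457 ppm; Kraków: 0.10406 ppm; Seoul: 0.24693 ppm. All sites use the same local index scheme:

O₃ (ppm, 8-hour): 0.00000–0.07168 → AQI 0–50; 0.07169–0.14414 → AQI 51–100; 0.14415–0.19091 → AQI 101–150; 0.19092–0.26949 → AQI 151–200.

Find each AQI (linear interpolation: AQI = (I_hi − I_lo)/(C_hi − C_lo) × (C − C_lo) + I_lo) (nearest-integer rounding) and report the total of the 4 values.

514

Mumbai: 0.19617 ∈ [0.19092, 0.26949] ↔ index [151, 200].
151 + (0.19617−0.19092)·(200−151)/(0.26949−0.19092) = 151 + 0.00525·49/0.07857 ≈ 154.27, so AQI = 154.
Denver 0.14457: bracket 0.14415–0.19091 → index 101–150; slope 49/0.04676, offset 0.00042.
AQI = 101 + 49/0.04676·0.00042 ≈ 101.44 ⇒ 101.
Kraków: row 0.07169–0.14414 (AQI 51–100). (100−51)·(0.10406−0.07169)/(0.14414−0.07169) + 51 = 49·0.03237/0.07245 + 51 ≈ 72.89 → 73.
Seoul: row 0.19092–0.26949 (AQI 151–200). (200−151)·(0.24693−0.19092)/(0.26949−0.19092) + 151 = 49·0.05601/0.07857 + 151 ≈ 185.93 → 186.
AQIs: Mumbai=154, Denver=101, Kraków=73, Seoul=186. Sum = 154 + 101 + 73 + 186 = 514.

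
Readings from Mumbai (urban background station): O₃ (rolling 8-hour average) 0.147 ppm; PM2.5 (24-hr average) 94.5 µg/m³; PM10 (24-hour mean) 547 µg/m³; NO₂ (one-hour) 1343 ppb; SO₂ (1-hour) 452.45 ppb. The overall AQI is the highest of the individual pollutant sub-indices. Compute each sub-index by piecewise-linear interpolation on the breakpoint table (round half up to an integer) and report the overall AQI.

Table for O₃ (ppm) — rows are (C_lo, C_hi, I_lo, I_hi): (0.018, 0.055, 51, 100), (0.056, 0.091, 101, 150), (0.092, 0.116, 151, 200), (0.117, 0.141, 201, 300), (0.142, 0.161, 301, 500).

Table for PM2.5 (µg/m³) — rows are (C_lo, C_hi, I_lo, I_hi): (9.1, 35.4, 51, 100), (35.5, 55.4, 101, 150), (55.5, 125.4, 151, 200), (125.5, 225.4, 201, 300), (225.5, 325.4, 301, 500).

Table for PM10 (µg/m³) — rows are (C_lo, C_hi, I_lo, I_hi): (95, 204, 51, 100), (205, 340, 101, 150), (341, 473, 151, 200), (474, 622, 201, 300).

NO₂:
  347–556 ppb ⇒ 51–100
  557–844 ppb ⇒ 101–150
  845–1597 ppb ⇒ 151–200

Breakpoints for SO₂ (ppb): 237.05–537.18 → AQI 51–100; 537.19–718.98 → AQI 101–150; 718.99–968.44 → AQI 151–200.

353

O₃: 0.147 ∈ [0.142, 0.161] ↔ index [301, 500].
301 + (0.147−0.142)·(500−301)/(0.161−0.142) = 301 + 0.005·199/0.019 ≈ 353.37, so AQI = 353.
PM2.5: 94.5 lies in 55.5–125.4, so I_lo=151, I_hi=200, C_lo=55.5, C_hi=125.4.
(200−151)/(125.4−55.5) × (94.5−55.5) + 151 = 49/69.9 × 39.0 + 151 ≈ 178.34 → 178.
PM10 547: bracket 474–622 → index 201–300; slope 99/148, offset 73.
AQI = 201 + 99/148·73 ≈ 249.83 ⇒ 250.
NO₂: 1343 lies in 845–1597, so I_lo=151, I_hi=200, C_lo=845, C_hi=1597.
(200−151)/(1597−845) × (1343−845) + 151 = 49/752 × 498 + 151 ≈ 183.45 → 183.
SO₂: 452.45 ∈ [237.05, 537.18] ↔ index [51, 100].
51 + (452.45−237.05)·(100−51)/(537.18−237.05) = 51 + 215.40·49/300.13 ≈ 86.17, so AQI = 86.
Sub-indices: O₃→353, PM2.5→178, PM10→250, NO₂→183, SO₂→86. Overall AQI = max = 353; dominant pollutant is O₃.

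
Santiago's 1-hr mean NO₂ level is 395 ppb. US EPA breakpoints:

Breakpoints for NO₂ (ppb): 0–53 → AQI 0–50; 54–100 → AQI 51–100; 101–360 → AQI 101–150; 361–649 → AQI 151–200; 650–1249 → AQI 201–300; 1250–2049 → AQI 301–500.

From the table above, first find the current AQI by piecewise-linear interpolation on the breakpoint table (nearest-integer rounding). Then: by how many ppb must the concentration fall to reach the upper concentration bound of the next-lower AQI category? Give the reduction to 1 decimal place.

NO₂: 395 lies in 361–649, so I_lo=151, I_hi=200, C_lo=361, C_hi=649.
(200−151)/(649−361) × (395−361) + 151 = 49/288 × 34 + 151 ≈ 156.78 → 157.
Current AQI 157 is in the Unhealthy range (151–200). The next-lower category tops out at AQI 150, whose upper concentration bound is 360 ppb.
Reduction needed = 395 − 360 = 35.0 ppb.

35.0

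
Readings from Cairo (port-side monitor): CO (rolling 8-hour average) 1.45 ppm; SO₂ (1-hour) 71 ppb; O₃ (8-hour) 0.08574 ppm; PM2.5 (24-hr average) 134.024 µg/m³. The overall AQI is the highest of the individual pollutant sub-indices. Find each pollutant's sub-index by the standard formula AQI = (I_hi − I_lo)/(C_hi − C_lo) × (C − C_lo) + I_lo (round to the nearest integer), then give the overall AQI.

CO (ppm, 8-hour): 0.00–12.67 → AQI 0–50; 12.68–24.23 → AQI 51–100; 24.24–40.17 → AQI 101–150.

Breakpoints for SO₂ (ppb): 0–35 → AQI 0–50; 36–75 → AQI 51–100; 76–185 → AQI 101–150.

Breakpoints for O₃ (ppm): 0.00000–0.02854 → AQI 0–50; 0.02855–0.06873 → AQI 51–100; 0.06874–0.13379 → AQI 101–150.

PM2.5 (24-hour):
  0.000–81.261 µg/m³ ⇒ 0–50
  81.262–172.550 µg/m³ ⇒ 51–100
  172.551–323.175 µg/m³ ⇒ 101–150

CO: 1.45 ∈ [0.00, 12.67] ↔ index [0, 50].
0 + (1.45−0.00)·(50−0)/(12.67−0.00) = 0 + 1.45·50/12.67 ≈ 5.72, so AQI = 6.
SO₂: 71 lies in 36–75, so I_lo=51, I_hi=100, C_lo=36, C_hi=75.
(100−51)/(75−36) × (71−36) + 51 = 49/39 × 35 + 51 ≈ 94.97 → 95.
O₃ 0.08574: bracket 0.06874–0.13379 → index 101–150; slope 49/0.06505, offset 0.01700.
AQI = 101 + 49/0.06505·0.01700 ≈ 113.81 ⇒ 114.
PM2.5: 134.024 ∈ [81.262, 172.550] ↔ index [51, 100].
51 + (134.024−81.262)·(100−51)/(172.550−81.262) = 51 + 52.762·49/91.288 ≈ 79.32, so AQI = 79.
Sub-indices: CO→6, SO₂→95, O₃→114, PM2.5→79. Overall AQI = max = 114; dominant pollutant is O₃.
AQI 114: Unhealthy for Sensitive Groups.

114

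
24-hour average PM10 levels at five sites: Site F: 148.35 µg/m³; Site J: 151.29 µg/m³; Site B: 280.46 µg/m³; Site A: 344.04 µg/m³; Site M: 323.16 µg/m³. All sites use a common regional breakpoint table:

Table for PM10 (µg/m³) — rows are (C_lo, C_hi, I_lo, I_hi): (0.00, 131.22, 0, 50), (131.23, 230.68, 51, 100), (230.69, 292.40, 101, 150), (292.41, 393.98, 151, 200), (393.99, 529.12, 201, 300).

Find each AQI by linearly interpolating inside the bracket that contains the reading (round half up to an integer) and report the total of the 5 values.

603

Site F: 148.35 ∈ [131.23, 230.68] ↔ index [51, 100].
51 + (148.35−131.23)·(100−51)/(230.68−131.23) = 51 + 17.12·49/99.45 ≈ 59.44, so AQI = 59.
Site J 151.29: bracket 131.23–230.68 → index 51–100; slope 49/99.45, offset 20.06.
AQI = 51 + 49/99.45·20.06 ≈ 60.88 ⇒ 61.
Site B: 280.46 ∈ [230.69, 292.40] ↔ index [101, 150].
101 + (280.46−230.69)·(150−101)/(292.40−230.69) = 101 + 49.77·49/61.71 ≈ 140.52, so AQI = 141.
Site A: 344.04 lies in 292.41–393.98, so I_lo=151, I_hi=200, C_lo=292.41, C_hi=393.98.
(200−151)/(393.98−292.41) × (344.04−292.41) + 151 = 49/101.57 × 51.63 + 151 ≈ 175.91 → 176.
Site M: row 292.41–393.98 (AQI 151–200). (200−151)·(323.16−292.41)/(393.98−292.41) + 151 = 49·30.75/101.57 + 151 ≈ 165.83 → 166.
AQIs: Site F=59, Site J=61, Site B=141, Site A=176, Site M=166. Sum = 59 + 61 + 141 + 176 + 166 = 603.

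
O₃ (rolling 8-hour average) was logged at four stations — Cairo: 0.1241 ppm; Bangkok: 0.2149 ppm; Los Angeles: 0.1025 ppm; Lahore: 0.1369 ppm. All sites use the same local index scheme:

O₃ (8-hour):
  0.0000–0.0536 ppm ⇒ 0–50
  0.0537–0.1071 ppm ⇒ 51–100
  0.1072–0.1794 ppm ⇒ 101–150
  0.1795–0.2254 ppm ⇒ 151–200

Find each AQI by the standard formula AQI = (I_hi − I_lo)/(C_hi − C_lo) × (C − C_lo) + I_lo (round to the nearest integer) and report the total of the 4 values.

518

Cairo: 0.1241 lies in 0.1072–0.1794, so I_lo=101, I_hi=150, C_lo=0.1072, C_hi=0.1794.
(150−101)/(0.1794−0.1072) × (0.1241−0.1072) + 101 = 49/0.0722 × 0.0169 + 101 ≈ 112.47 → 112.
Bangkok: row 0.1795–0.2254 (AQI 151–200). (200−151)·(0.2149−0.1795)/(0.2254−0.1795) + 151 = 49·0.0354/0.0459 + 151 ≈ 188.79 → 189.
Los Angeles 0.1025: bracket 0.0537–0.1071 → index 51–100; slope 49/0.0534, offset 0.0488.
AQI = 51 + 49/0.0534·0.0488 ≈ 95.78 ⇒ 96.
Lahore: row 0.1072–0.1794 (AQI 101–150). (150−101)·(0.1369−0.1072)/(0.1794−0.1072) + 101 = 49·0.0297/0.0722 + 101 ≈ 121.16 → 121.
AQIs: Cairo=112, Bangkok=189, Los Angeles=96, Lahore=121. Sum = 112 + 189 + 96 + 121 = 518.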